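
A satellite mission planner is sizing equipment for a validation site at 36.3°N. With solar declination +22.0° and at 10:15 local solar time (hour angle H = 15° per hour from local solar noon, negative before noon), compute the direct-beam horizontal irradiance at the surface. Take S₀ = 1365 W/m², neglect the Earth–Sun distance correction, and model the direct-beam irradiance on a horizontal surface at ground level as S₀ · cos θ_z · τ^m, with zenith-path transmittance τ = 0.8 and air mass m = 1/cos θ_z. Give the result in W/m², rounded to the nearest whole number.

Hour angle H = 15° × (10.25 − 12) = -26.25°.
With φ = 36.3°, δ = 22.0°, H = -26.25°: sin φ sin δ = 0.2218, cos φ cos δ cos H = 0.6702, so cos θ_z = 0.8920.
Air mass m = 1/cos θ_z = 1/0.8920 = 1.121; τ^m = 0.8^1.121 = 0.7787.
Surface direct beam = 1365 × 0.8920 × 0.7787 = 948.13 W/m².

948 W/m²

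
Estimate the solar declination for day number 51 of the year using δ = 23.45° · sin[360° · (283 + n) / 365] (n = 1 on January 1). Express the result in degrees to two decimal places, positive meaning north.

-11.93°

360 × (283 + 51) / 365 = 329.425°; sin(329.425°) = -0.5087.
δ = 23.45 × -0.5087 = -11.929° ≈ -11.93°.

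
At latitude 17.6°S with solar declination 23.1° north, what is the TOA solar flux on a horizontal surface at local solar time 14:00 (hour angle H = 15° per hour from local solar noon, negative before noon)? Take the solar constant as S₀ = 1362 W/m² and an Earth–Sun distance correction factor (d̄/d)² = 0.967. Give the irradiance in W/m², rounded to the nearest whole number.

844 W/m²

Hour angle H = 15° × (14 − 12) = 30.00°.
cos θ_z = sin(-17.6°) sin(23.1°) + cos(-17.6°) cos(23.1°) cos(30.00°) = -0.1186 + 0.7593 = 0.6407.
Top-of-atmosphere irradiance = S₀ (d̄/d)² cos θ_z = 1362 × 0.967 × 0.6407 = 843.84 W/m².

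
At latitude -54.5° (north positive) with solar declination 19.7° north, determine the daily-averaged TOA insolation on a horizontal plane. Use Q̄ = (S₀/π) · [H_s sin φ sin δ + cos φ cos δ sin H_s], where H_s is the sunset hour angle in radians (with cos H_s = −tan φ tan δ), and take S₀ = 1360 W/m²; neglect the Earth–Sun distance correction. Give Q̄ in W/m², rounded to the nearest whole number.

cos H_s = −tan(-54.5°) · tan(19.7°) = 0.5020, so H_s = arccos(0.5020) = 59.87°. In radians, H_s = 1.0449.
H_s sin φ sin δ = 1.0449 × -0.8141 × 0.3371 = -0.2868.
cos φ cos δ sin H_s = 0.5807 × 0.9415 × 0.8649 = 0.4729.
Q̄ = (1360/π) × (-0.2868 + 0.4729) = 432.90 × 0.1861 = 80.56 W/m².

81 W/m²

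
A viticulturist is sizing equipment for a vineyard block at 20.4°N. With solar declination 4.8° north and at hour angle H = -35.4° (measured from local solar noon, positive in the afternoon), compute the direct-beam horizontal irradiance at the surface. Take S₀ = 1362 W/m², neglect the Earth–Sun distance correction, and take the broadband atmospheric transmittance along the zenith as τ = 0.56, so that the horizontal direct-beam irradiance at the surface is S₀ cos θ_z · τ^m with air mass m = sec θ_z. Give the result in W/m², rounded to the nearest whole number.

517 W/m²

cos θ_z = sin φ sin δ + cos φ cos δ cos H = (0.3486)(0.0837) + (0.9373)(0.9965)(0.8151) = 0.7905.
Air mass m = 1/cos θ_z = 1/0.7905 = 1.265; τ^m = 0.56^1.265 = 0.4802.
Surface direct beam = 1362 × 0.7905 × 0.4802 = 517.01 W/m².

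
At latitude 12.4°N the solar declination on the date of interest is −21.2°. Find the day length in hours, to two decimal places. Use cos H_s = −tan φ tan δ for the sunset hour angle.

11.35 hours

−tan φ tan δ = −(0.2199)(-0.3879) = 0.0853; H_s = arccos(0.0853) = 85.11°.
Day length = 2 H_s / 15° h⁻¹ = 170.22° / 15 = 11.348 h.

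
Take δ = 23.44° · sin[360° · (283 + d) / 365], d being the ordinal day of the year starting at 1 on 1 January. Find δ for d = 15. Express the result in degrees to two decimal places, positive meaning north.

-21.43°

360 × (283 + 15) / 365 = 293.918°; sin(293.918°) = -0.9141.
δ = 23.44 × -0.9141 = -21.427° ≈ -21.43°.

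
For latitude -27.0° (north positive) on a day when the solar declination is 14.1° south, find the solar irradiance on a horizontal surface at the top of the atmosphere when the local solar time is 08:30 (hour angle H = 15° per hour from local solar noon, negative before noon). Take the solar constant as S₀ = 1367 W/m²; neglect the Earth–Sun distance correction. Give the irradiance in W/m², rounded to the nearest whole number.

870 W/m²

Hour angle H = 15° × (8.5 − 12) = -52.50°.
cos θ_z = sin φ sin δ + cos φ cos δ cos H = (-0.4540)(-0.2436) + (0.8910)(0.9699)(0.6088) = 0.6367.
Top-of-atmosphere irradiance = S₀ cos θ_z = 1367 × 0.6367 = 870.37 W/m².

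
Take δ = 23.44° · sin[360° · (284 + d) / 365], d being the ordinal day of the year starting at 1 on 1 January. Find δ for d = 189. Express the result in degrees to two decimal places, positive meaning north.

+22.47°

360 × (284 + 189) / 365 = 466.521°; sin(466.521°) = 0.9587.
δ = 23.44 × 0.9587 = 22.472° ≈ +22.47°.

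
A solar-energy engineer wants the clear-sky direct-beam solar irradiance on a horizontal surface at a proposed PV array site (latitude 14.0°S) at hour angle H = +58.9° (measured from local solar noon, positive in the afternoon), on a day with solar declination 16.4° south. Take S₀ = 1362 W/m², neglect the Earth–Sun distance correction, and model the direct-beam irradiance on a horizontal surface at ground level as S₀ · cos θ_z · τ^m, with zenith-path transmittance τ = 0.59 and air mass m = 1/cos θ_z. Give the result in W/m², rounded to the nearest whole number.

cos θ_z = sin(-14.0°) sin(-16.4°) + cos(-14.0°) cos(-16.4°) cos(58.90°) = 0.0683 + 0.4808 = 0.5491.
Air mass m = 1/cos θ_z = 1/0.5491 = 1.821; τ^m = 0.59^1.821 = 0.3826.
Surface direct beam = 1362 × 0.5491 × 0.3826 = 286.14 W/m².

286 W/m²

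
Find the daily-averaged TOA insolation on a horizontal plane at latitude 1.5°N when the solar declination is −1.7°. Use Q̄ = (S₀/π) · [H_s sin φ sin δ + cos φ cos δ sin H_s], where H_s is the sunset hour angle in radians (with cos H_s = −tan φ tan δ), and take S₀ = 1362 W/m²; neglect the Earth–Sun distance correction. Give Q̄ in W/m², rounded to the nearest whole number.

433 W/m²

The sunset hour angle satisfies cos H_s = −tan φ tan δ = 0.0008, giving H_s = 89.95°. In radians, H_s = 1.5699.
H_s sin φ sin δ = 1.5699 × 0.0262 × -0.0297 = -0.0012.
cos φ cos δ sin H_s = 0.9997 × 0.9996 × 1.0000 = 0.9993.
Q̄ = (1362/π) × (-0.0012 + 0.9993) = 433.54 × 0.9981 = 432.72 W/m².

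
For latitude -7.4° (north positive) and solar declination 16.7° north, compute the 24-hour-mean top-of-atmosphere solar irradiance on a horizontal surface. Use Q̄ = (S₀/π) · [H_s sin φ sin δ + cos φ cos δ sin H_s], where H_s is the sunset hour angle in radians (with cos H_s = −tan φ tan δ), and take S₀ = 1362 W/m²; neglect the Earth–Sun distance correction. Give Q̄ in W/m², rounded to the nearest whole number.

The sunset hour angle satisfies cos H_s = −tan φ tan δ = 0.0390, giving H_s = 87.76°. In radians, H_s = 1.5317.
H_s sin φ sin δ = 1.5317 × -0.1288 × 0.2874 = -0.0567.
cos φ cos δ sin H_s = 0.9917 × 0.9578 × 0.9992 = 0.9491.
Q̄ = (1362/π) × (-0.0567 + 0.9491) = 433.54 × 0.8924 = 386.89 W/m².

387 W/m²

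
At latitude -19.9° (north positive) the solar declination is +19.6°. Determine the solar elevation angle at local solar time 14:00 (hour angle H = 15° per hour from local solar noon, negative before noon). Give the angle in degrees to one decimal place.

40.8°

Hour angle H = 15° × (14 − 12) = 30.00°.
cos θ_z = sin φ sin δ + cos φ cos δ cos H = (-0.3404)(0.3355) + (0.9403)(0.9421)(0.8660) = 0.6529.
θ_z = arccos(0.6529) = 49.24°, so the elevation is 90° − 49.24° = 40.76°.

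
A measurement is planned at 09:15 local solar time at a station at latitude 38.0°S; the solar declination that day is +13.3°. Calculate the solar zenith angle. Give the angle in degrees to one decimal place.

Hour angle H = 15° × (9.25 − 12) = -41.25°.
cos θ_z = sin φ sin δ + cos φ cos δ cos H = (-0.6157)(0.2300) + (0.7880)(0.9732)(0.7518) = 0.4349.
θ_z = arccos(0.4349) = 64.22°.

64.2°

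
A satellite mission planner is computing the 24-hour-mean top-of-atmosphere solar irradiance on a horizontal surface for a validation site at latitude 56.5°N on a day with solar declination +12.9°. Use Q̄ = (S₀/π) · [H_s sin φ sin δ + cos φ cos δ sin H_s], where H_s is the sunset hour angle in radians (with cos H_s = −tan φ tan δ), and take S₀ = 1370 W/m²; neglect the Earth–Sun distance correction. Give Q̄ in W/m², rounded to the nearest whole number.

376 W/m²

−tan φ tan δ = −(1.5108)(0.2290) = -0.3460; H_s = arccos(-0.3460) = 110.24°. In radians, H_s = 1.9241.
H_s sin φ sin δ = 1.9241 × 0.8339 × 0.2233 = 0.3583.
cos φ cos δ sin H_s = 0.5519 × 0.9748 × 0.9382 = 0.5047.
Q̄ = (1370/π) × (0.3583 + 0.5047) = 436.08 × 0.8630 = 376.34 W/m².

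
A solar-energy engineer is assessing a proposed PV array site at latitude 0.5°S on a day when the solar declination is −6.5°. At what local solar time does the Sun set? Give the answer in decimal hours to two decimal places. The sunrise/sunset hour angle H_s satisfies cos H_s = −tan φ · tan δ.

18.00 h

The sunset hour angle satisfies cos H_s = −tan φ tan δ = -0.0010, giving H_s = 90.06°.
Sunset is at 12 + H_s/15 = 12 + 6.004 = 18.004 h local solar time.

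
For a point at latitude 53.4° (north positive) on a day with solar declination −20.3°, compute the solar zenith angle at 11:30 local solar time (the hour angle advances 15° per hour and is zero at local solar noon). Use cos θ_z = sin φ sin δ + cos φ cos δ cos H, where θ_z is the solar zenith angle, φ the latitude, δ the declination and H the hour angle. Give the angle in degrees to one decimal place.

74.0°

Hour angle H = 15° × (11.5 − 12) = -7.50°.
cos θ_z = sin φ sin δ + cos φ cos δ cos H = (0.8028)(-0.3469) + (0.5962)(0.9379)(0.9914) = 0.2759.
θ_z = arccos(0.2759) = 73.98°.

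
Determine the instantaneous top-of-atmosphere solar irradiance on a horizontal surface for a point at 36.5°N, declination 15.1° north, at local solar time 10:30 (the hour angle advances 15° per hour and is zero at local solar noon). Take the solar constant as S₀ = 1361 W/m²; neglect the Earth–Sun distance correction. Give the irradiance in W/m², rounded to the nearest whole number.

Hour angle H = 15° × (10.5 − 12) = -22.50°.
cos θ_z = sin(36.5°) sin(15.1°) + cos(36.5°) cos(15.1°) cos(-22.50°) = 0.1550 + 0.7170 = 0.8720.
Top-of-atmosphere irradiance = S₀ cos θ_z = 1361 × 0.8720 = 1186.79 W/m².

1187 W/m²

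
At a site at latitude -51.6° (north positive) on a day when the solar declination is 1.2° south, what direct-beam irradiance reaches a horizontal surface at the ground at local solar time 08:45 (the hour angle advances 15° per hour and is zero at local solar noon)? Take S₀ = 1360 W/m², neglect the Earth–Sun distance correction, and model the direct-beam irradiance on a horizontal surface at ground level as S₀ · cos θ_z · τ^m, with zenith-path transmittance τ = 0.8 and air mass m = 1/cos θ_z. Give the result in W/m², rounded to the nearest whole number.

Hour angle H = 15° × (8.75 − 12) = -48.75°.
cos θ_z = sin(-51.6°) sin(-1.2°) + cos(-51.6°) cos(-1.2°) cos(-48.75°) = 0.0164 + 0.4095 = 0.4259.
Air mass m = 1/cos θ_z = 1/0.4259 = 2.348; τ^m = 0.8^2.348 = 0.5922.
Surface direct beam = 1360 × 0.4259 × 0.5922 = 343.02 W/m².

343 W/m²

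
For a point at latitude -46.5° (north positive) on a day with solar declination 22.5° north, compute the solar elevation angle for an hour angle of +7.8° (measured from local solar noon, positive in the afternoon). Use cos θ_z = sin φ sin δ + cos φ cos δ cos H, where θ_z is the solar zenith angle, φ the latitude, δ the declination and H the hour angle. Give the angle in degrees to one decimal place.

20.6°

With φ = -46.5°, δ = 22.5°, H = 7.80°: sin φ sin δ = -0.2776, cos φ cos δ cos H = 0.6301, so cos θ_z = 0.3525.
θ_z = arccos(0.3525) = 69.36°, so the elevation is 90° − 69.36° = 20.64°.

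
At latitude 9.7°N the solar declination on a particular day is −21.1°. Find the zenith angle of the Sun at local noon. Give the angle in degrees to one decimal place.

At local solar noon the hour angle is zero, so the zenith angle is |φ − δ| = |9.7° − (-21.1°)| = 30.8°.

30.8°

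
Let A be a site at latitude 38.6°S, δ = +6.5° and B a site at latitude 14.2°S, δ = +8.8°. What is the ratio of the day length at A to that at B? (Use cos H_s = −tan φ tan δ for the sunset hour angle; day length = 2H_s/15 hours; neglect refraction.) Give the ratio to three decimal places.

A: H_s = arccos(−tan -38.6° · tan 6.5°) = 84.78°, so 2H_s/15 = 11.3040 h.
B: H_s = arccos(−tan -14.2° · tan 8.8°) = 87.76°, so 2H_s/15 = 11.7013 h.
Ratio A/B = 11.3040 / 11.7013 = 0.9660.

0.966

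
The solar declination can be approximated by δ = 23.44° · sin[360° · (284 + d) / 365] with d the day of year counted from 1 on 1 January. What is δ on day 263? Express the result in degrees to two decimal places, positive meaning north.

+0.20°

360 × (284 + 263) / 365 = 539.507°; sin(539.507°) = 0.0086.
δ = 23.44 × 0.0086 = 0.202° ≈ +0.20°.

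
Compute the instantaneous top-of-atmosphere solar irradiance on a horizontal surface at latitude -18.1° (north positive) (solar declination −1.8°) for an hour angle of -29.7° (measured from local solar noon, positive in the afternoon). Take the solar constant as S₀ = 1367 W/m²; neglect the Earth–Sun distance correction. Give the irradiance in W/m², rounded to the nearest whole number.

1141 W/m²

cos θ_z = sin φ sin δ + cos φ cos δ cos H = (-0.3107)(-0.0314) + (0.9505)(0.9995)(0.8686) = 0.8349.
Top-of-atmosphere irradiance = S₀ cos θ_z = 1367 × 0.8349 = 1141.31 W/m².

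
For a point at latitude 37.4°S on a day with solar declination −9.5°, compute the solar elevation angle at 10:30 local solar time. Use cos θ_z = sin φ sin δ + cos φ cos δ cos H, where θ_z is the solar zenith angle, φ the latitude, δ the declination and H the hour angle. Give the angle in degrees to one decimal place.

Hour angle H = 15° × (10.5 − 12) = -22.50°.
cos θ_z = sin φ sin δ + cos φ cos δ cos H = (-0.6074)(-0.1650) + (0.7944)(0.9863)(0.9239) = 0.8241.
θ_z = arccos(0.8241) = 34.50°, so the elevation is 90° − 34.50° = 55.50°.

55.5°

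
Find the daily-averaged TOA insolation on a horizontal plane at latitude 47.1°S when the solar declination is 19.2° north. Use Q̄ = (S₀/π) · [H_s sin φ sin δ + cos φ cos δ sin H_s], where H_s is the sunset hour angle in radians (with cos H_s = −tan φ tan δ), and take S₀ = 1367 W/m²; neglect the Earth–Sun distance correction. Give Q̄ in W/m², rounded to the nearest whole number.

cos H_s = −tan(-47.1°) · tan(19.2°) = 0.3747, so H_s = arccos(0.3747) = 67.99°. In radians, H_s = 1.1866.
H_s sin φ sin δ = 1.1866 × -0.7325 × 0.3289 = -0.2859.
cos φ cos δ sin H_s = 0.6807 × 0.9444 × 0.9271 = 0.5960.
Q̄ = (1367/π) × (-0.2859 + 0.5960) = 435.13 × 0.3101 = 134.93 W/m².

135 W/m²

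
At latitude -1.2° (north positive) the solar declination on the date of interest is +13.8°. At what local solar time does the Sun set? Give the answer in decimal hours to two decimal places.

17.98 h

The sunset hour angle satisfies cos H_s = −tan φ tan δ = 0.0051, giving H_s = 89.71°.
Sunset is at 12 + H_s/15 = 12 + 5.981 = 17.981 h local solar time.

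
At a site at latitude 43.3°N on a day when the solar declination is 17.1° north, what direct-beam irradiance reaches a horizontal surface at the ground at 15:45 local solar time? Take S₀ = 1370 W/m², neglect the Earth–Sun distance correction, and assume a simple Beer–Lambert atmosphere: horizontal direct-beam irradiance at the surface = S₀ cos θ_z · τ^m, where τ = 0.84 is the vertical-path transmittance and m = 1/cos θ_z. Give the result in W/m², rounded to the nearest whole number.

Hour angle H = 15° × (15.75 − 12) = 56.25°.
cos θ_z = sin(43.3°) sin(17.1°) + cos(43.3°) cos(17.1°) cos(56.25°) = 0.2017 + 0.3865 = 0.5882.
Air mass m = 1/cos θ_z = 1/0.5882 = 1.700; τ^m = 0.84^1.700 = 0.7435.
Surface direct beam = 1370 × 0.5882 × 0.7435 = 599.14 W/m².

599 W/m²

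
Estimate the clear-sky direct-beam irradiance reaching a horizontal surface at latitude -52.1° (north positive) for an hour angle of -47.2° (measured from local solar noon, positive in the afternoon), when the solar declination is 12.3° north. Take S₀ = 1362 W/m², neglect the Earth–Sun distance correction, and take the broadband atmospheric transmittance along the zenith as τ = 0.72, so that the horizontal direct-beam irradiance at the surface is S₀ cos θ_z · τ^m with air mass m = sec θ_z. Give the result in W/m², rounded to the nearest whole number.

83 W/m²

cos θ_z = sin φ sin δ + cos φ cos δ cos H = (-0.7891)(0.2130) + (0.6143)(0.9770)(0.6794) = 0.2397.
Air mass m = 1/cos θ_z = 1/0.2397 = 4.172; τ^m = 0.72^4.172 = 0.2540.
Surface direct beam = 1362 × 0.2397 × 0.2540 = 82.92 W/m².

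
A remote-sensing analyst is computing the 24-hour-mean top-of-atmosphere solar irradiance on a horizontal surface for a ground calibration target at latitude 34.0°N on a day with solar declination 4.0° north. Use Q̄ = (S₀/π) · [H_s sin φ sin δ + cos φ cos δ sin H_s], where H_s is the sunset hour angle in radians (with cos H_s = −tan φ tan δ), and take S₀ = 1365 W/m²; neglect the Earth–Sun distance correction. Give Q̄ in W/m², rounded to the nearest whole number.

386 W/m²

cos H_s = −tan(34.0°) · tan(4.0°) = -0.0472, so H_s = arccos(-0.0472) = 92.71°. In radians, H_s = 1.6181.
H_s sin φ sin δ = 1.6181 × 0.5592 × 0.0698 = 0.0632.
cos φ cos δ sin H_s = 0.8290 × 0.9976 × 0.9989 = 0.8261.
Q̄ = (1365/π) × (0.0632 + 0.8261) = 434.49 × 0.8893 = 386.39 W/m².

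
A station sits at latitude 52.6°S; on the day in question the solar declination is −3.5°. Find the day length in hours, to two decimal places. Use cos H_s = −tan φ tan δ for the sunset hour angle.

−tan φ tan δ = −(-1.3079)(-0.0612) = -0.0800; H_s = arccos(-0.0800) = 94.59°.
Day length = 2 H_s / 15° h⁻¹ = 189.18° / 15 = 12.612 h.

12.61 hours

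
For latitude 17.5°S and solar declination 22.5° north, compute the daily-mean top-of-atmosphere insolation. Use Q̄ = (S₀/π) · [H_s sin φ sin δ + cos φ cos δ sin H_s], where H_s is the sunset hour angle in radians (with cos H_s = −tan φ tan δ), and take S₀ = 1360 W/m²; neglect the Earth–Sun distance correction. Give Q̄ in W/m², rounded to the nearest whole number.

306 W/m²

The sunset hour angle satisfies cos H_s = −tan φ tan δ = 0.1306, giving H_s = 82.50°. In radians, H_s = 1.4399.
H_s sin φ sin δ = 1.4399 × -0.3007 × 0.3827 = -0.1657.
cos φ cos δ sin H_s = 0.9537 × 0.9239 × 0.9914 = 0.8735.
Q̄ = (1360/π) × (-0.1657 + 0.8735) = 432.90 × 0.7078 = 306.41 W/m².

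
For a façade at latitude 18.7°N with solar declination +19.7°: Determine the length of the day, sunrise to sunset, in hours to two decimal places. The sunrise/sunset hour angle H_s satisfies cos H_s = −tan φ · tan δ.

The sunset hour angle satisfies cos H_s = −tan φ tan δ = -0.1212, giving H_s = 96.96°.
Day length = 2 H_s / 15° h⁻¹ = 193.92° / 15 = 12.928 h.

12.93 hours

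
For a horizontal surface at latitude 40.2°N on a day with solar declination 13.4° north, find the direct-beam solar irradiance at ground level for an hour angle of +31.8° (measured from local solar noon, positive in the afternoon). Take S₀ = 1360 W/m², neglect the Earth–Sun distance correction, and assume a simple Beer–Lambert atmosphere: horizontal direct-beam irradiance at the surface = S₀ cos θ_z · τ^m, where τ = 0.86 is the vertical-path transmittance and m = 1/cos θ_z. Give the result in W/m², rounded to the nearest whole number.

876 W/m²

With φ = 40.2°, δ = 13.4°, H = 31.80°: sin φ sin δ = 0.1496, cos φ cos δ cos H = 0.6315, so cos θ_z = 0.7811.
Air mass m = 1/cos θ_z = 1/0.7811 = 1.280; τ^m = 0.86^1.280 = 0.8244.
Surface direct beam = 1360 × 0.7811 × 0.8244 = 875.76 W/m².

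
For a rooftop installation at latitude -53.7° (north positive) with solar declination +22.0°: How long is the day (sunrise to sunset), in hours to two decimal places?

−tan φ tan δ = −(-1.3613)(0.4040) = 0.5500; H_s = arccos(0.5500) = 56.63°.
Day length = 2 H_s / 15° h⁻¹ = 113.26° / 15 = 7.551 h.

7.55 hours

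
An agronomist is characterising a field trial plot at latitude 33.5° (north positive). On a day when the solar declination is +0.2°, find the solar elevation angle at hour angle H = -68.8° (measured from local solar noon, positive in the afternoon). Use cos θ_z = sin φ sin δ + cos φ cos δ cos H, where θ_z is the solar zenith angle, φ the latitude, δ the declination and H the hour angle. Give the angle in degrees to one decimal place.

cos θ_z = sin φ sin δ + cos φ cos δ cos H = (0.5519)(0.0035) + (0.8339)(1.0000)(0.3616) = 0.3035.
θ_z = arccos(0.3035) = 72.33°, so the elevation is 90° − 72.33° = 17.67°.

17.7°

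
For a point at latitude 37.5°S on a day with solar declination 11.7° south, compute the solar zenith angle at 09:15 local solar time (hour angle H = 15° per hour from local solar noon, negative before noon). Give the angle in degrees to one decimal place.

45.0°

Hour angle H = 15° × (9.25 − 12) = -41.25°.
With φ = -37.5°, δ = -11.7°, H = -41.25°: sin φ sin δ = 0.1234, cos φ cos δ cos H = 0.5841, so cos θ_z = 0.7075.
θ_z = arccos(0.7075) = 44.97°.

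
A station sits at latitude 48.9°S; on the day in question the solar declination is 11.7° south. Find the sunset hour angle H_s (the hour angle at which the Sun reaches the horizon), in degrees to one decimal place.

103.7°

−tan φ tan δ = −(-1.1463)(-0.2071) = -0.2374; H_s = arccos(-0.2374) = 103.73°.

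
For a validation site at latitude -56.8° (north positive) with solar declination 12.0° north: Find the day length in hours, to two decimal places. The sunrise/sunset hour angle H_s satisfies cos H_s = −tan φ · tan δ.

9.47 hours

The sunset hour angle satisfies cos H_s = −tan φ tan δ = 0.3248, giving H_s = 71.05°.
Day length = 2 H_s / 15° h⁻¹ = 142.10° / 15 = 9.473 h.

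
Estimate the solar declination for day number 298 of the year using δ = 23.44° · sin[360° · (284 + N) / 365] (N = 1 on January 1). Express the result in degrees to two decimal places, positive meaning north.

360 × (284 + 298) / 365 = 574.027°; sin(574.027°) = -0.5596.
δ = 23.44 × -0.5596 = -13.117° ≈ -13.12°.

-13.12°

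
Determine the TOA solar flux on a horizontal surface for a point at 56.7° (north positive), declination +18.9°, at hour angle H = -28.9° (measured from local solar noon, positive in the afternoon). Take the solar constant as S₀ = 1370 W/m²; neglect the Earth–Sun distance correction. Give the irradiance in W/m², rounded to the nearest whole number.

994 W/m²

With φ = 56.7°, δ = 18.9°, H = -28.90°: sin φ sin δ = 0.2707, cos φ cos δ cos H = 0.4547, so cos θ_z = 0.7254.
Top-of-atmosphere irradiance = S₀ cos θ_z = 1370 × 0.7254 = 993.80 W/m².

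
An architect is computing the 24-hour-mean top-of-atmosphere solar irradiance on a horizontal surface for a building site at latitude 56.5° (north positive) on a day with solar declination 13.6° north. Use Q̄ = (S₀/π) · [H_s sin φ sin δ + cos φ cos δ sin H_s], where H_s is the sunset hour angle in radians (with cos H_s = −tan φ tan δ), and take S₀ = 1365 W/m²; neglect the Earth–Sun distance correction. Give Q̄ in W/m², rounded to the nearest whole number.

The sunset hour angle satisfies cos H_s = −tan φ tan δ = -0.3655, giving H_s = 111.44°. In radians, H_s = 1.9450.
H_s sin φ sin δ = 1.9450 × 0.8339 × 0.2351 = 0.3813.
cos φ cos δ sin H_s = 0.5519 × 0.9720 × 0.9308 = 0.4993.
Q̄ = (1365/π) × (0.3813 + 0.4993) = 434.49 × 0.8806 = 382.61 W/m².

383 W/m²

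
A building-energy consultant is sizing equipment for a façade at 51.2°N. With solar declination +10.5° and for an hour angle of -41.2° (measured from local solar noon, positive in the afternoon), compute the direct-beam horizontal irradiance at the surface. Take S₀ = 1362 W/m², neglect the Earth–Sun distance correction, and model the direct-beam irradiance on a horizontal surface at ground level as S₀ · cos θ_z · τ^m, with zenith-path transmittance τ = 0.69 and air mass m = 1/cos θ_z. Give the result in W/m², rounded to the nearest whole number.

cos θ_z = sin φ sin δ + cos φ cos δ cos H = (0.7793)(0.1822) + (0.6266)(0.9833)(0.7524) = 0.6056.
Air mass m = 1/cos θ_z = 1/0.6056 = 1.651; τ^m = 0.69^1.651 = 0.5419.
Surface direct beam = 1362 × 0.6056 × 0.5419 = 446.97 W/m².

447 W/m²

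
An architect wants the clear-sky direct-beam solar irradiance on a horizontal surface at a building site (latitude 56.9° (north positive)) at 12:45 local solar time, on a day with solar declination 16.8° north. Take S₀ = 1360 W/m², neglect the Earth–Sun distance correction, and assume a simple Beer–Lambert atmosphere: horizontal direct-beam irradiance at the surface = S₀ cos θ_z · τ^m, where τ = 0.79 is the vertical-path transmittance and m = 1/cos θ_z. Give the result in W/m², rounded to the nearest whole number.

751 W/m²

Hour angle H = 15° × (12.75 − 12) = 11.25°.
With φ = 56.9°, δ = 16.8°, H = 11.25°: sin φ sin δ = 0.2421, cos φ cos δ cos H = 0.5127, so cos θ_z = 0.7548.
Air mass m = 1/cos θ_z = 1/0.7548 = 1.325; τ^m = 0.79^1.325 = 0.7317.
Surface direct beam = 1360 × 0.7548 × 0.7317 = 751.11 W/m².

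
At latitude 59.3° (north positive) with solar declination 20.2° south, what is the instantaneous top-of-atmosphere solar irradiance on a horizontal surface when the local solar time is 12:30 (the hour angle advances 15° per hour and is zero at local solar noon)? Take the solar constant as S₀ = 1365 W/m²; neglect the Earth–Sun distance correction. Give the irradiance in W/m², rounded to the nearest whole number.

Hour angle H = 15° × (12.5 − 12) = 7.50°.
cos θ_z = sin φ sin δ + cos φ cos δ cos H = (0.8599)(-0.3453) + (0.5105)(0.9385)(0.9914) = 0.1781.
Top-of-atmosphere irradiance = S₀ cos θ_z = 1365 × 0.1781 = 243.11 W/m².

243 W/m²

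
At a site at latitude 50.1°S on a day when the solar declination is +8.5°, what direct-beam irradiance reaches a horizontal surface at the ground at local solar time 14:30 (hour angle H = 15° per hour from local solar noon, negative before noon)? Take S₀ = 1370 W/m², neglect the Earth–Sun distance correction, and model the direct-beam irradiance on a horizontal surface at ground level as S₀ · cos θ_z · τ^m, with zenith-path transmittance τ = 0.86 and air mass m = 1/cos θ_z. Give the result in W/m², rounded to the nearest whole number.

Hour angle H = 15° × (14.5 − 12) = 37.50°.
cos θ_z = sin φ sin δ + cos φ cos δ cos H = (-0.7672)(0.1478) + (0.6414)(0.9890)(0.7934) = 0.3899.
Air mass m = 1/cos θ_z = 1/0.3899 = 2.565; τ^m = 0.86^2.565 = 0.6792.
Surface direct beam = 1370 × 0.3899 × 0.6792 = 362.80 W/m².

363 W/m²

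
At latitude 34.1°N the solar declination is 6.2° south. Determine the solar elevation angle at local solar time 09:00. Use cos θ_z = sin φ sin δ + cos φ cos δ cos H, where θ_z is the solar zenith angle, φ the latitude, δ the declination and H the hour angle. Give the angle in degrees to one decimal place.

Hour angle H = 15° × (9 − 12) = -45.00°.
With φ = 34.1°, δ = -6.2°, H = -45.00°: sin φ sin δ = -0.0605, cos φ cos δ cos H = 0.5821, so cos θ_z = 0.5216.
θ_z = arccos(0.5216) = 58.56°, so the elevation is 90° − 58.56° = 31.44°.

31.4°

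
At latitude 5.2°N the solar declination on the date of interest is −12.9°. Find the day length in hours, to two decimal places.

11.84 hours

−tan φ tan δ = −(0.0910)(-0.2290) = 0.0208; H_s = arccos(0.0208) = 88.81°.
Day length = 2 H_s / 15° h⁻¹ = 177.62° / 15 = 11.841 h.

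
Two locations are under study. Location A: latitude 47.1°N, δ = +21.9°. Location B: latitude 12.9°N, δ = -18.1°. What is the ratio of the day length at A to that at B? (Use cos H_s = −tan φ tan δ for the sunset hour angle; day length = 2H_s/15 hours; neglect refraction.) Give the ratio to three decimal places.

A: H_s = arccos(−tan 47.1° · tan 21.9°) = 115.63°, so 2H_s/15 = 15.4173 h.
B: H_s = arccos(−tan 12.9° · tan -18.1°) = 85.71°, so 2H_s/15 = 11.4280 h.
Ratio A/B = 15.4173 / 11.4280 = 1.3491.

1.349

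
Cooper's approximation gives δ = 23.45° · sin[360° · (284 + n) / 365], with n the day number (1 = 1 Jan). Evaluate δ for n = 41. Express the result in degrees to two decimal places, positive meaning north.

360 × (284 + 41) / 365 = 320.548°; sin(320.548°) = -0.6354.
δ = 23.45 × -0.6354 = -14.900° ≈ -14.90°.

-14.90°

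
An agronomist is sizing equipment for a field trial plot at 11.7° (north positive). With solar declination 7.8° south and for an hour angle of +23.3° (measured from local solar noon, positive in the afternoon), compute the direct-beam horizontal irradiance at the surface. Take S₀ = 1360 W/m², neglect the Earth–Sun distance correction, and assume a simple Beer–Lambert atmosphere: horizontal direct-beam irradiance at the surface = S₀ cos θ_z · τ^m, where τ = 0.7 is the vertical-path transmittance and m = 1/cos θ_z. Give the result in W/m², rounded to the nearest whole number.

777 W/m²

cos θ_z = sin(11.7°) sin(-7.8°) + cos(11.7°) cos(-7.8°) cos(23.30°) = -0.0275 + 0.8910 = 0.8635.
Air mass m = 1/cos θ_z = 1/0.8635 = 1.158; τ^m = 0.7^1.158 = 0.6616.
Surface direct beam = 1360 × 0.8635 × 0.6616 = 776.96 W/m².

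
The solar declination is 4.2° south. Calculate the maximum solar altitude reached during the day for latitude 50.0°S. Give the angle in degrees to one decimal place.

44.2°

At local solar noon the hour angle is zero, so the elevation is 90° − |φ − δ| = 90° − |-50.0° − (-4.2°)| = 90° − 45.8° = 44.2°.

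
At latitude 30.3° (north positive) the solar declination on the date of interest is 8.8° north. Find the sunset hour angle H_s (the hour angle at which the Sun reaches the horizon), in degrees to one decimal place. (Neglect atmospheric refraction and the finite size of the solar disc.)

cos H_s = −tan(30.3°) · tan(8.8°) = -0.0905, so H_s = arccos(-0.0905) = 95.19°.

95.2°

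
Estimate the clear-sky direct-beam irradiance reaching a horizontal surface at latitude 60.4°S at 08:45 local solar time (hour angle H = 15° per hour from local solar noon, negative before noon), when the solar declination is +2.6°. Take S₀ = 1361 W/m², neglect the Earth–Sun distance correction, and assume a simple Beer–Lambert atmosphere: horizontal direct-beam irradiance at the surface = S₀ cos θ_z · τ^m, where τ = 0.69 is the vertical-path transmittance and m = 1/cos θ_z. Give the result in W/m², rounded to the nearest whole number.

Hour angle H = 15° × (8.75 − 12) = -48.75°.
cos θ_z = sin(-60.4°) sin(2.6°) + cos(-60.4°) cos(2.6°) cos(-48.75°) = -0.0394 + 0.3253 = 0.2859.
Air mass m = 1/cos θ_z = 1/0.2859 = 3.498; τ^m = 0.69^3.498 = 0.2731.
Surface direct beam = 1361 × 0.2859 × 0.2731 = 106.27 W/m².

106 W/m²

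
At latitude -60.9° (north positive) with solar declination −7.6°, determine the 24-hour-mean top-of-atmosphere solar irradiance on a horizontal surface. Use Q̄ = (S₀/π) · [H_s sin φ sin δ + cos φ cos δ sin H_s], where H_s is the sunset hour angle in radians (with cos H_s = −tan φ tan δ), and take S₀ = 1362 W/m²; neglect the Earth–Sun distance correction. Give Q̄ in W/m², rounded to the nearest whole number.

294 W/m²

−tan φ tan δ = −(-1.7966)(-0.1334) = -0.2397; H_s = arccos(-0.2397) = 103.87°. In radians, H_s = 1.8129.
H_s sin φ sin δ = 1.8129 × -0.8738 × -0.1323 = 0.2096.
cos φ cos δ sin H_s = 0.4863 × 0.9912 × 0.9708 = 0.4679.
Q̄ = (1362/π) × (0.2096 + 0.4679) = 433.54 × 0.6775 = 293.72 W/m².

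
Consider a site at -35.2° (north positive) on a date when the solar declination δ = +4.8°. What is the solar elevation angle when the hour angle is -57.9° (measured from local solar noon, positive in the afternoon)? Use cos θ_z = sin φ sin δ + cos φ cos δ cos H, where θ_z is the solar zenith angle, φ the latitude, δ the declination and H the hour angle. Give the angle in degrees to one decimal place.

22.6°

cos θ_z = sin φ sin δ + cos φ cos δ cos H = (-0.5764)(0.0837) + (0.8171)(0.9965)(0.5314) = 0.3844.
θ_z = arccos(0.3844) = 67.39°, so the elevation is 90° − 67.39° = 22.61°.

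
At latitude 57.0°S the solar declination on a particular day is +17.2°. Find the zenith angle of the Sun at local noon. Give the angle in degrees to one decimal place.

74.2°

At local solar noon the hour angle is zero, so the zenith angle is |φ − δ| = |-57.0° − (17.2°)| = 74.2°.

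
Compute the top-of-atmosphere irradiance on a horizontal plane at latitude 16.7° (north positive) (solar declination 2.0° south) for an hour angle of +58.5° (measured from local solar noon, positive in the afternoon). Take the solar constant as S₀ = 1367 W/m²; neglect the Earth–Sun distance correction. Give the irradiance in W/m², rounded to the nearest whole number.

670 W/m²

cos θ_z = sin φ sin δ + cos φ cos δ cos H = (0.2874)(-0.0349) + (0.9578)(0.9994)(0.5225) = 0.4901.
Top-of-atmosphere irradiance = S₀ cos θ_z = 1367 × 0.4901 = 669.97 W/m².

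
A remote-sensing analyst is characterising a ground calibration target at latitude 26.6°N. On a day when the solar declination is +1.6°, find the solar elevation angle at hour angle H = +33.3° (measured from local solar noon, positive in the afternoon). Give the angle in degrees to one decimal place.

49.4°

With φ = 26.6°, δ = 1.6°, H = 33.30°: sin φ sin δ = 0.0125, cos φ cos δ cos H = 0.7470, so cos θ_z = 0.7595.
θ_z = arccos(0.7595) = 40.58°, so the elevation is 90° − 40.58° = 49.42°.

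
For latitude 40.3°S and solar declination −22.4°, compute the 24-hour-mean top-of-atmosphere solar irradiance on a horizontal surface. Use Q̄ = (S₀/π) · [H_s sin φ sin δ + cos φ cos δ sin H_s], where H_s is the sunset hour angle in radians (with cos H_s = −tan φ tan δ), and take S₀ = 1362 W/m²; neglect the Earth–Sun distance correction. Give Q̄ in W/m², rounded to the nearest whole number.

492 W/m²

cos H_s = −tan(-40.3°) · tan(-22.4°) = -0.3495, so H_s = arccos(-0.3495) = 110.46°. In radians, H_s = 1.9279.
H_s sin φ sin δ = 1.9279 × -0.6468 × -0.3811 = 0.4752.
cos φ cos δ sin H_s = 0.7627 × 0.9245 × 0.9369 = 0.6606.
Q̄ = (1362/π) × (0.4752 + 0.6606) = 433.54 × 1.1358 = 492.41 W/m².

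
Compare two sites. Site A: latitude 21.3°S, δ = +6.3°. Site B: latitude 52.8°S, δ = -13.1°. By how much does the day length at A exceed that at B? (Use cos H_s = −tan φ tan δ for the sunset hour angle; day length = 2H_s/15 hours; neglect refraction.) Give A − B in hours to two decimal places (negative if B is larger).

-2.71 h

A: H_s = arccos(−tan -21.3° · tan 6.3°) = 87.53°, so 2H_s/15 = 11.6707 h.
B: H_s = arccos(−tan -52.8° · tan -13.1°) = 107.85°, so 2H_s/15 = 14.3800 h.
A − B = 11.6707 − 14.3800 = -2.7093 h.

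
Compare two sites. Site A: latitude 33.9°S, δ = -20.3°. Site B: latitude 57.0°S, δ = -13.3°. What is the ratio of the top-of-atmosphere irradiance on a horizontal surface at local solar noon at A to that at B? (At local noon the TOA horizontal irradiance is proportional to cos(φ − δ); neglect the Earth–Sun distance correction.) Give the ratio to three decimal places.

A: cos θ_z = cos(-33.9° − (-20.3°)) = 0.9720.
B: cos θ_z = cos(-57.0° − (-13.3°)) = 0.7230.
Ratio A/B = 0.9720 / 0.7230 = 1.3444.

1.344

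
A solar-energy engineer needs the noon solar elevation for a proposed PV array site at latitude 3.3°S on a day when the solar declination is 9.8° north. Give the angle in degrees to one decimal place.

76.9°

At local solar noon the hour angle is zero, so the elevation is 90° − |φ − δ| = 90° − |-3.3° − (9.8°)| = 90° − 13.1° = 76.9°.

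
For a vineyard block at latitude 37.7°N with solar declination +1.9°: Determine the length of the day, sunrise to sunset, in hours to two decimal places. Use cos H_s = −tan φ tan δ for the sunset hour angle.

cos H_s = −tan(37.7°) · tan(1.9°) = -0.0256, so H_s = arccos(-0.0256) = 91.47°.
Day length = 2 H_s / 15° h⁻¹ = 182.94° / 15 = 12.196 h.

12.20 hours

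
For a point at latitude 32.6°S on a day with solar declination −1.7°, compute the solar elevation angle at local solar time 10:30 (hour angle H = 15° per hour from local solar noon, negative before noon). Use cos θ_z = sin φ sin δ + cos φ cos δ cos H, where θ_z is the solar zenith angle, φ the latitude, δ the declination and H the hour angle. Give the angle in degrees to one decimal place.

52.6°

Hour angle H = 15° × (10.5 − 12) = -22.50°.
cos θ_z = sin φ sin δ + cos φ cos δ cos H = (-0.5388)(-0.0297) + (0.8425)(0.9996)(0.9239) = 0.7941.
θ_z = arccos(0.7941) = 37.43°, so the elevation is 90° − 37.43° = 52.57°.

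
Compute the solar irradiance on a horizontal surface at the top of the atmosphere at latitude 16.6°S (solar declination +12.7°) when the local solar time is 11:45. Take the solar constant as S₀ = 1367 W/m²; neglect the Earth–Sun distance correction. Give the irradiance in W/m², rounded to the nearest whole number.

Hour angle H = 15° × (11.75 − 12) = -3.75°.
cos θ_z = sin(-16.6°) sin(12.7°) + cos(-16.6°) cos(12.7°) cos(-3.75°) = -0.0628 + 0.9329 = 0.8701.
Top-of-atmosphere irradiance = S₀ cos θ_z = 1367 × 0.8701 = 1189.43 W/m².

1189 W/m²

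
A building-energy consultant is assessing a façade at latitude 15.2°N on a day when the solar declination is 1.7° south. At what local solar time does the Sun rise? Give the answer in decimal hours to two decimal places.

6.03 h

−tan φ tan δ = −(0.2717)(-0.0297) = 0.0081; H_s = arccos(0.0081) = 89.54°.
Sunrise is at 12 − H_s/15 = 12 − 5.969 = 6.031 h local solar time.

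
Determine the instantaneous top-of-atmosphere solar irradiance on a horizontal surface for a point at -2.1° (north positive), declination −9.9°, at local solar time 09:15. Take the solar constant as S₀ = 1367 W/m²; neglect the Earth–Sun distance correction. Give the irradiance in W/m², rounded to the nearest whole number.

Hour angle H = 15° × (9.25 − 12) = -41.25°.
With φ = -2.1°, δ = -9.9°, H = -41.25°: sin φ sin δ = 0.0063, cos φ cos δ cos H = 0.7401, so cos θ_z = 0.7464.
Top-of-atmosphere irradiance = S₀ cos θ_z = 1367 × 0.7464 = 1020.33 W/m².

1020 W/m²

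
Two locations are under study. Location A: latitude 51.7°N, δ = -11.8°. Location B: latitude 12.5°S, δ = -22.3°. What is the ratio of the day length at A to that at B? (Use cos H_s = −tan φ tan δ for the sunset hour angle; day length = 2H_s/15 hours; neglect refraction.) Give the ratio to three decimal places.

A: H_s = arccos(−tan 51.7° · tan -11.8°) = 74.66°, so 2H_s/15 = 9.9547 h.
B: H_s = arccos(−tan -12.5° · tan -22.3°) = 95.22°, so 2H_s/15 = 12.6960 h.
Ratio A/B = 9.9547 / 12.6960 = 0.7841.

0.784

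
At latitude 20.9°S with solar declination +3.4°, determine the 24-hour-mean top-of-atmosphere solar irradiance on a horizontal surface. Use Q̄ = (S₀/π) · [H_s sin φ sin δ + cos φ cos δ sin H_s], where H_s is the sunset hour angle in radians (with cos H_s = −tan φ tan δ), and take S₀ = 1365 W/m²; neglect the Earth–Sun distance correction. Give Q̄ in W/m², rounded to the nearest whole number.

391 W/m²

cos H_s = −tan(-20.9°) · tan(3.4°) = 0.0227, so H_s = arccos(0.0227) = 88.70°. In radians, H_s = 1.5481.
H_s sin φ sin δ = 1.5481 × -0.3567 × 0.0593 = -0.0327.
cos φ cos δ sin H_s = 0.9342 × 0.9982 × 0.9997 = 0.9322.
Q̄ = (1365/π) × (-0.0327 + 0.9322) = 434.49 × 0.8995 = 390.82 W/m².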